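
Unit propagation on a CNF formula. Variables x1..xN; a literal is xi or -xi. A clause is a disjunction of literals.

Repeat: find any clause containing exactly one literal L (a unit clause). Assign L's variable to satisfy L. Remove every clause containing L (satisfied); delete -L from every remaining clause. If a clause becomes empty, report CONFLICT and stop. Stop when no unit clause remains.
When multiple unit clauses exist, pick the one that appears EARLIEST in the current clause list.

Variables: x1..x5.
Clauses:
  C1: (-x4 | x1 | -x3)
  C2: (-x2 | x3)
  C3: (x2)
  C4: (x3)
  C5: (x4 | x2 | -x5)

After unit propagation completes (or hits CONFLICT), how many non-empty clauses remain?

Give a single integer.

unit clause [2] forces x2=T; simplify:
  drop -2 from [-2, 3] -> [3]
  satisfied 2 clause(s); 3 remain; assigned so far: [2]
unit clause [3] forces x3=T; simplify:
  drop -3 from [-4, 1, -3] -> [-4, 1]
  satisfied 2 clause(s); 1 remain; assigned so far: [2, 3]

Answer: 1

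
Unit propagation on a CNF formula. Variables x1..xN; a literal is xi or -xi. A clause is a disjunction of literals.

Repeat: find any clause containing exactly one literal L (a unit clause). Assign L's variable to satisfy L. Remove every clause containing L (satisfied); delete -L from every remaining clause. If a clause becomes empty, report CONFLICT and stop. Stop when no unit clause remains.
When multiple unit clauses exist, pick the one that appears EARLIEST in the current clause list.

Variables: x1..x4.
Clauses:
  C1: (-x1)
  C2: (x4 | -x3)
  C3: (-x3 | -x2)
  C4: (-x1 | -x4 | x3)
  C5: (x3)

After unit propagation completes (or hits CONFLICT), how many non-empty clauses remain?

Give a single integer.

Answer: 0

Derivation:
unit clause [-1] forces x1=F; simplify:
  satisfied 2 clause(s); 3 remain; assigned so far: [1]
unit clause [3] forces x3=T; simplify:
  drop -3 from [4, -3] -> [4]
  drop -3 from [-3, -2] -> [-2]
  satisfied 1 clause(s); 2 remain; assigned so far: [1, 3]
unit clause [4] forces x4=T; simplify:
  satisfied 1 clause(s); 1 remain; assigned so far: [1, 3, 4]
unit clause [-2] forces x2=F; simplify:
  satisfied 1 clause(s); 0 remain; assigned so far: [1, 2, 3, 4]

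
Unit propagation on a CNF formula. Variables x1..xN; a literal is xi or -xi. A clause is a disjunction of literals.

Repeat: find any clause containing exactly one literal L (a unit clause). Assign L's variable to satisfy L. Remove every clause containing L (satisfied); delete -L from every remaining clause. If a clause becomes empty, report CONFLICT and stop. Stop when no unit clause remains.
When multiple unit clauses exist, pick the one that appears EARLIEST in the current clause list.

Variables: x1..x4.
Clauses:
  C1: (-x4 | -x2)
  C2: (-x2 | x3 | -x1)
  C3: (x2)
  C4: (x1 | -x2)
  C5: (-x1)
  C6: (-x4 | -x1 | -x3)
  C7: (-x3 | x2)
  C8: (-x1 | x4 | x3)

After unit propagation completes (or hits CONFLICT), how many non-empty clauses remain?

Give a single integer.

Answer: 2

Derivation:
unit clause [2] forces x2=T; simplify:
  drop -2 from [-4, -2] -> [-4]
  drop -2 from [-2, 3, -1] -> [3, -1]
  drop -2 from [1, -2] -> [1]
  satisfied 2 clause(s); 6 remain; assigned so far: [2]
unit clause [-4] forces x4=F; simplify:
  drop 4 from [-1, 4, 3] -> [-1, 3]
  satisfied 2 clause(s); 4 remain; assigned so far: [2, 4]
unit clause [1] forces x1=T; simplify:
  drop -1 from [3, -1] -> [3]
  drop -1 from [-1] -> [] (empty!)
  drop -1 from [-1, 3] -> [3]
  satisfied 1 clause(s); 3 remain; assigned so far: [1, 2, 4]
CONFLICT (empty clause)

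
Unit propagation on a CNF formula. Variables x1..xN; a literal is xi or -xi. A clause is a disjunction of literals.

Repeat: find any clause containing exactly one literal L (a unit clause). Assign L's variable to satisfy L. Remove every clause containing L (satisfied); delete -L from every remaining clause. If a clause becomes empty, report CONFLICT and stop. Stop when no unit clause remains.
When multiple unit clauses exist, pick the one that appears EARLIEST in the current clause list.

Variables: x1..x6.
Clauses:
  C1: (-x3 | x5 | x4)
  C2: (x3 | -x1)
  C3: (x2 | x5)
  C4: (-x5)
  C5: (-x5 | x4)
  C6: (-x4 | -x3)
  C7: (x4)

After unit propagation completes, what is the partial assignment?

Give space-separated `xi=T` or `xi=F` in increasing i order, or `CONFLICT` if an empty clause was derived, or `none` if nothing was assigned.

unit clause [-5] forces x5=F; simplify:
  drop 5 from [-3, 5, 4] -> [-3, 4]
  drop 5 from [2, 5] -> [2]
  satisfied 2 clause(s); 5 remain; assigned so far: [5]
unit clause [2] forces x2=T; simplify:
  satisfied 1 clause(s); 4 remain; assigned so far: [2, 5]
unit clause [4] forces x4=T; simplify:
  drop -4 from [-4, -3] -> [-3]
  satisfied 2 clause(s); 2 remain; assigned so far: [2, 4, 5]
unit clause [-3] forces x3=F; simplify:
  drop 3 from [3, -1] -> [-1]
  satisfied 1 clause(s); 1 remain; assigned so far: [2, 3, 4, 5]
unit clause [-1] forces x1=F; simplify:
  satisfied 1 clause(s); 0 remain; assigned so far: [1, 2, 3, 4, 5]

Answer: x1=F x2=T x3=F x4=T x5=F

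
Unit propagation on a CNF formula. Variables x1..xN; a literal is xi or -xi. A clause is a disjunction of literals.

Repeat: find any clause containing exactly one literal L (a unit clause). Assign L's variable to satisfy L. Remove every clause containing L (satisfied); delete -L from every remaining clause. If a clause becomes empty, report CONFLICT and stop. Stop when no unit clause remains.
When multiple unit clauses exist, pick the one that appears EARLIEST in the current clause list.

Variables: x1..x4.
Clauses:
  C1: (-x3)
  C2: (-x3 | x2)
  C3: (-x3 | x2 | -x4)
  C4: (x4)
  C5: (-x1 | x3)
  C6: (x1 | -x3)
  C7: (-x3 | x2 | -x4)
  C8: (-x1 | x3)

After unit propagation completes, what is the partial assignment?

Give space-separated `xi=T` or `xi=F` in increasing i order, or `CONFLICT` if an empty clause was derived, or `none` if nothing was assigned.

unit clause [-3] forces x3=F; simplify:
  drop 3 from [-1, 3] -> [-1]
  drop 3 from [-1, 3] -> [-1]
  satisfied 5 clause(s); 3 remain; assigned so far: [3]
unit clause [4] forces x4=T; simplify:
  satisfied 1 clause(s); 2 remain; assigned so far: [3, 4]
unit clause [-1] forces x1=F; simplify:
  satisfied 2 clause(s); 0 remain; assigned so far: [1, 3, 4]

Answer: x1=F x3=F x4=T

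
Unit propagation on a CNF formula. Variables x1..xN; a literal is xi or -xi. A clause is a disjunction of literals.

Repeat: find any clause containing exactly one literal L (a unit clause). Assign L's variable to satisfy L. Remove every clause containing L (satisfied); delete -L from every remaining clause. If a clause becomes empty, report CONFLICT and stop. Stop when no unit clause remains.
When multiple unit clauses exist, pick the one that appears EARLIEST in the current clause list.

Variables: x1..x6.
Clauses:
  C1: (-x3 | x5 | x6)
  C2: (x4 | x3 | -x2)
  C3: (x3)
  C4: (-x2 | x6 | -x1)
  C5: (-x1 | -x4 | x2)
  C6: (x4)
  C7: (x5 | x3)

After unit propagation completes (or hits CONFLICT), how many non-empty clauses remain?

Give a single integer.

Answer: 3

Derivation:
unit clause [3] forces x3=T; simplify:
  drop -3 from [-3, 5, 6] -> [5, 6]
  satisfied 3 clause(s); 4 remain; assigned so far: [3]
unit clause [4] forces x4=T; simplify:
  drop -4 from [-1, -4, 2] -> [-1, 2]
  satisfied 1 clause(s); 3 remain; assigned so far: [3, 4]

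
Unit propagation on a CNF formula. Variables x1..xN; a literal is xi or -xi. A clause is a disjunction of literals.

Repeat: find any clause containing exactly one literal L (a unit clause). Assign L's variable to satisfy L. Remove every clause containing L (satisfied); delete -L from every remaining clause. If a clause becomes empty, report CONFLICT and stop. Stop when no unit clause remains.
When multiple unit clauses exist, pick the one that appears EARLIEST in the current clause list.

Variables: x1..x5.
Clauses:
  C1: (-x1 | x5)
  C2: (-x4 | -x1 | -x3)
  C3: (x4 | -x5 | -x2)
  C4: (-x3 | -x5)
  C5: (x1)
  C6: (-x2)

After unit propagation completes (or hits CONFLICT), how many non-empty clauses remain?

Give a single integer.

Answer: 0

Derivation:
unit clause [1] forces x1=T; simplify:
  drop -1 from [-1, 5] -> [5]
  drop -1 from [-4, -1, -3] -> [-4, -3]
  satisfied 1 clause(s); 5 remain; assigned so far: [1]
unit clause [5] forces x5=T; simplify:
  drop -5 from [4, -5, -2] -> [4, -2]
  drop -5 from [-3, -5] -> [-3]
  satisfied 1 clause(s); 4 remain; assigned so far: [1, 5]
unit clause [-3] forces x3=F; simplify:
  satisfied 2 clause(s); 2 remain; assigned so far: [1, 3, 5]
unit clause [-2] forces x2=F; simplify:
  satisfied 2 clause(s); 0 remain; assigned so far: [1, 2, 3, 5]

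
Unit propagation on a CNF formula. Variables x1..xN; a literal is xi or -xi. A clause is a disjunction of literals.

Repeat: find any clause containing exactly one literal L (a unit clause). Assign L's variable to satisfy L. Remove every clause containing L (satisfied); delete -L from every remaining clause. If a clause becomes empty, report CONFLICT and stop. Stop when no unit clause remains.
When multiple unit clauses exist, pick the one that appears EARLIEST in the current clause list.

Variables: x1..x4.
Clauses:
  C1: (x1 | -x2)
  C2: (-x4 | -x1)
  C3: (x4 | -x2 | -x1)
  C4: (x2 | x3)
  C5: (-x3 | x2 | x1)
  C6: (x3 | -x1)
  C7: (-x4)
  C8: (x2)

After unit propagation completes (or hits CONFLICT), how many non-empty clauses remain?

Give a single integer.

unit clause [-4] forces x4=F; simplify:
  drop 4 from [4, -2, -1] -> [-2, -1]
  satisfied 2 clause(s); 6 remain; assigned so far: [4]
unit clause [2] forces x2=T; simplify:
  drop -2 from [1, -2] -> [1]
  drop -2 from [-2, -1] -> [-1]
  satisfied 3 clause(s); 3 remain; assigned so far: [2, 4]
unit clause [1] forces x1=T; simplify:
  drop -1 from [-1] -> [] (empty!)
  drop -1 from [3, -1] -> [3]
  satisfied 1 clause(s); 2 remain; assigned so far: [1, 2, 4]
CONFLICT (empty clause)

Answer: 1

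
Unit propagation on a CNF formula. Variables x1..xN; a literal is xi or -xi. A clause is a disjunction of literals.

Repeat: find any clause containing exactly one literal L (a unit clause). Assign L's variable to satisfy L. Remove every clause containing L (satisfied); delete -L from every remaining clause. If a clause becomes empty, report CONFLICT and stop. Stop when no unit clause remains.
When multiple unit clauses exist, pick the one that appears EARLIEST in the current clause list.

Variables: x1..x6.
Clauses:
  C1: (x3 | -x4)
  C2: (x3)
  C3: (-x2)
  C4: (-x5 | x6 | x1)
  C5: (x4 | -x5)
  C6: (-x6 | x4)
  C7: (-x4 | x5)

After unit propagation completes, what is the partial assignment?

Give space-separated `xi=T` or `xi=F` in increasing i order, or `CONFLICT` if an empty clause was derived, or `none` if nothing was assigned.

Answer: x2=F x3=T

Derivation:
unit clause [3] forces x3=T; simplify:
  satisfied 2 clause(s); 5 remain; assigned so far: [3]
unit clause [-2] forces x2=F; simplify:
  satisfied 1 clause(s); 4 remain; assigned so far: [2, 3]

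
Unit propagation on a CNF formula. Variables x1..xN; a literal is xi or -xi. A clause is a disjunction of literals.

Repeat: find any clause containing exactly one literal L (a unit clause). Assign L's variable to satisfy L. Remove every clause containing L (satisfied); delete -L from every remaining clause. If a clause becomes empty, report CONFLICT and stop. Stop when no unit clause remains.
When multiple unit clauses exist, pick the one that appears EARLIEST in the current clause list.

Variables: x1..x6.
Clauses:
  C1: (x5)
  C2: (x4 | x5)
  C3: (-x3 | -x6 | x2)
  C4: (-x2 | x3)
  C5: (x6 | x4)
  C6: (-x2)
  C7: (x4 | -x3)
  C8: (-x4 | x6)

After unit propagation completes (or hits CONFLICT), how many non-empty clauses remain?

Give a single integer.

unit clause [5] forces x5=T; simplify:
  satisfied 2 clause(s); 6 remain; assigned so far: [5]
unit clause [-2] forces x2=F; simplify:
  drop 2 from [-3, -6, 2] -> [-3, -6]
  satisfied 2 clause(s); 4 remain; assigned so far: [2, 5]

Answer: 4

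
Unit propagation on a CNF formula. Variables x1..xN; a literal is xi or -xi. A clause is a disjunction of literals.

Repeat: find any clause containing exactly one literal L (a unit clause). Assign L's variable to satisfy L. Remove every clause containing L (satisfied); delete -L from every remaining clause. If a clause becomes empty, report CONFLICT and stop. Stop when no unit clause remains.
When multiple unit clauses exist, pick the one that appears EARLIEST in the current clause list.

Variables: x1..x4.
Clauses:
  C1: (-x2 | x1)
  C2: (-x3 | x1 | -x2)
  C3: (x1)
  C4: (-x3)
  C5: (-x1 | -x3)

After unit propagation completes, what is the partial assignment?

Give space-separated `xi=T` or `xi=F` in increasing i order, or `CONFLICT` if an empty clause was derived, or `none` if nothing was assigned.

Answer: x1=T x3=F

Derivation:
unit clause [1] forces x1=T; simplify:
  drop -1 from [-1, -3] -> [-3]
  satisfied 3 clause(s); 2 remain; assigned so far: [1]
unit clause [-3] forces x3=F; simplify:
  satisfied 2 clause(s); 0 remain; assigned so far: [1, 3]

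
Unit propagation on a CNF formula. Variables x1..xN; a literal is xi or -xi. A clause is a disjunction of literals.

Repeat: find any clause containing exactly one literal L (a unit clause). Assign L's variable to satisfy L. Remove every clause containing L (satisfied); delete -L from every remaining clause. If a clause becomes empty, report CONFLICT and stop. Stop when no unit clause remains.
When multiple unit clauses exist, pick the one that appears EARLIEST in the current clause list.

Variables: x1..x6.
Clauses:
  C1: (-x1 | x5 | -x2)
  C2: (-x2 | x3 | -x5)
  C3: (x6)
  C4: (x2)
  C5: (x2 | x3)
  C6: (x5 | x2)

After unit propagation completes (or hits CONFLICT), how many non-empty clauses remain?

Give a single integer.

unit clause [6] forces x6=T; simplify:
  satisfied 1 clause(s); 5 remain; assigned so far: [6]
unit clause [2] forces x2=T; simplify:
  drop -2 from [-1, 5, -2] -> [-1, 5]
  drop -2 from [-2, 3, -5] -> [3, -5]
  satisfied 3 clause(s); 2 remain; assigned so far: [2, 6]

Answer: 2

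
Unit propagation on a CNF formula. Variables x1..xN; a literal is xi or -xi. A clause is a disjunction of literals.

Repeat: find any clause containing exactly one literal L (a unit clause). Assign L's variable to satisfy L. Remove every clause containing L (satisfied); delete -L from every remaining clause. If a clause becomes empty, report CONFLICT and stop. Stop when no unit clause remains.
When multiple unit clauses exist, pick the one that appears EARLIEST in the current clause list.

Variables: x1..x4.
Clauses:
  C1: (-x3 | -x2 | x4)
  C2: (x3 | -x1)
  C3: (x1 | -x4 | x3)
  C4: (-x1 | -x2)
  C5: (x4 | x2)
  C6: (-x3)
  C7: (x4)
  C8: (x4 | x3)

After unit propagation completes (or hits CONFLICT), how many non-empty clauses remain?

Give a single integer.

unit clause [-3] forces x3=F; simplify:
  drop 3 from [3, -1] -> [-1]
  drop 3 from [1, -4, 3] -> [1, -4]
  drop 3 from [4, 3] -> [4]
  satisfied 2 clause(s); 6 remain; assigned so far: [3]
unit clause [-1] forces x1=F; simplify:
  drop 1 from [1, -4] -> [-4]
  satisfied 2 clause(s); 4 remain; assigned so far: [1, 3]
unit clause [-4] forces x4=F; simplify:
  drop 4 from [4, 2] -> [2]
  drop 4 from [4] -> [] (empty!)
  drop 4 from [4] -> [] (empty!)
  satisfied 1 clause(s); 3 remain; assigned so far: [1, 3, 4]
CONFLICT (empty clause)

Answer: 1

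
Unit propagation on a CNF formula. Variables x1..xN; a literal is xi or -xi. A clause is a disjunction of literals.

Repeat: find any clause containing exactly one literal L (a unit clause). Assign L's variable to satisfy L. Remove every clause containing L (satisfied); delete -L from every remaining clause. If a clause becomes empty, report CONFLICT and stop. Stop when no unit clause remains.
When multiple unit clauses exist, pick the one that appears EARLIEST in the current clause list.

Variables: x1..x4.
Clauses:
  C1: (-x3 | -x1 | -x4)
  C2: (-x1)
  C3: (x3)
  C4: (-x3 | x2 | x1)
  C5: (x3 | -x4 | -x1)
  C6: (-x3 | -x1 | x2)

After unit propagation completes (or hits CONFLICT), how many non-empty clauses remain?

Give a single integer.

Answer: 0

Derivation:
unit clause [-1] forces x1=F; simplify:
  drop 1 from [-3, 2, 1] -> [-3, 2]
  satisfied 4 clause(s); 2 remain; assigned so far: [1]
unit clause [3] forces x3=T; simplify:
  drop -3 from [-3, 2] -> [2]
  satisfied 1 clause(s); 1 remain; assigned so far: [1, 3]
unit clause [2] forces x2=T; simplify:
  satisfied 1 clause(s); 0 remain; assigned so far: [1, 2, 3]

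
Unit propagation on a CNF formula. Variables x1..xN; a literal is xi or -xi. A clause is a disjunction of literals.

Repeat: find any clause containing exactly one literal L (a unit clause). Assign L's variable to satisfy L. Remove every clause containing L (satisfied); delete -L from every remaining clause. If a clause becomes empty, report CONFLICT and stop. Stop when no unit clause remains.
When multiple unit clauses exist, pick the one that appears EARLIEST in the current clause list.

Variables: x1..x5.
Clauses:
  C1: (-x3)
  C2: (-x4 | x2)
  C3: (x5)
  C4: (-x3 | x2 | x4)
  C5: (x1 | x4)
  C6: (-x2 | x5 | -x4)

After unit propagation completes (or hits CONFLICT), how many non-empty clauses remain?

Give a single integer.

Answer: 2

Derivation:
unit clause [-3] forces x3=F; simplify:
  satisfied 2 clause(s); 4 remain; assigned so far: [3]
unit clause [5] forces x5=T; simplify:
  satisfied 2 clause(s); 2 remain; assigned so far: [3, 5]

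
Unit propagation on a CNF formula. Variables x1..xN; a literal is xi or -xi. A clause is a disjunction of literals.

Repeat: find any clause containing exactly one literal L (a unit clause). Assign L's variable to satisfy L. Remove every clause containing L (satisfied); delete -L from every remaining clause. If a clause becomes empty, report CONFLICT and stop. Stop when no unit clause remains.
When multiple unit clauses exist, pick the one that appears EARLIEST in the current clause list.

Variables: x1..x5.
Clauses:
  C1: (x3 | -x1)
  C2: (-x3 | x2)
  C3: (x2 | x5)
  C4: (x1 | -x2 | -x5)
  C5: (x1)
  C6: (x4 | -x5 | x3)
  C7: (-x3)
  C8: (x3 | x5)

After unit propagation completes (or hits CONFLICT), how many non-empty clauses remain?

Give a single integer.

Answer: 2

Derivation:
unit clause [1] forces x1=T; simplify:
  drop -1 from [3, -1] -> [3]
  satisfied 2 clause(s); 6 remain; assigned so far: [1]
unit clause [3] forces x3=T; simplify:
  drop -3 from [-3, 2] -> [2]
  drop -3 from [-3] -> [] (empty!)
  satisfied 3 clause(s); 3 remain; assigned so far: [1, 3]
CONFLICT (empty clause)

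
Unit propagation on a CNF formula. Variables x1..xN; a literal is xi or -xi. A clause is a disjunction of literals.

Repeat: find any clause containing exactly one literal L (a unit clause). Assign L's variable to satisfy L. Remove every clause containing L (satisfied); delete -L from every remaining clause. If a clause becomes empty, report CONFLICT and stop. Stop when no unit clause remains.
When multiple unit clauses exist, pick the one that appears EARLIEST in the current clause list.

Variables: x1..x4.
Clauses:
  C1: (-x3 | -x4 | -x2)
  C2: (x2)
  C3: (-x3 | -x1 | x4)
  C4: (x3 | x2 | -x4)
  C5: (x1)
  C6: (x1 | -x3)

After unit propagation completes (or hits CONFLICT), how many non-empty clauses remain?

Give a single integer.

Answer: 2

Derivation:
unit clause [2] forces x2=T; simplify:
  drop -2 from [-3, -4, -2] -> [-3, -4]
  satisfied 2 clause(s); 4 remain; assigned so far: [2]
unit clause [1] forces x1=T; simplify:
  drop -1 from [-3, -1, 4] -> [-3, 4]
  satisfied 2 clause(s); 2 remain; assigned so far: [1, 2]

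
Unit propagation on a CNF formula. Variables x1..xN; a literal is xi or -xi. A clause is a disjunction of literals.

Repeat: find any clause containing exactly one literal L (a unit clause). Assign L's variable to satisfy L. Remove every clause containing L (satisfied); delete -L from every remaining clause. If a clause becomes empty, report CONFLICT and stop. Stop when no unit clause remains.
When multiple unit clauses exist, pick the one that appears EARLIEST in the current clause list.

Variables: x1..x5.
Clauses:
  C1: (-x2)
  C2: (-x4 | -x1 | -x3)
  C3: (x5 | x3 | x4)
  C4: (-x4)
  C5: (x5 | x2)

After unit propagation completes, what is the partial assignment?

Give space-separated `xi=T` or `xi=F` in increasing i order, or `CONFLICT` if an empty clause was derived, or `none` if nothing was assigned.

unit clause [-2] forces x2=F; simplify:
  drop 2 from [5, 2] -> [5]
  satisfied 1 clause(s); 4 remain; assigned so far: [2]
unit clause [-4] forces x4=F; simplify:
  drop 4 from [5, 3, 4] -> [5, 3]
  satisfied 2 clause(s); 2 remain; assigned so far: [2, 4]
unit clause [5] forces x5=T; simplify:
  satisfied 2 clause(s); 0 remain; assigned so far: [2, 4, 5]

Answer: x2=F x4=F x5=T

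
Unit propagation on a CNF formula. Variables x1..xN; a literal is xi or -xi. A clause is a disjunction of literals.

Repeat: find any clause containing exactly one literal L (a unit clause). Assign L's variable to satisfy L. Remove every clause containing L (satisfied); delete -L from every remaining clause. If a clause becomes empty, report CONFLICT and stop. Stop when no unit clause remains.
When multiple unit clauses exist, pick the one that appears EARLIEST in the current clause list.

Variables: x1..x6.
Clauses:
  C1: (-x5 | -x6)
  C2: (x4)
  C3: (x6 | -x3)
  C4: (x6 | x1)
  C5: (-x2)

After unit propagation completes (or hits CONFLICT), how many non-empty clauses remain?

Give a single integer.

unit clause [4] forces x4=T; simplify:
  satisfied 1 clause(s); 4 remain; assigned so far: [4]
unit clause [-2] forces x2=F; simplify:
  satisfied 1 clause(s); 3 remain; assigned so far: [2, 4]

Answer: 3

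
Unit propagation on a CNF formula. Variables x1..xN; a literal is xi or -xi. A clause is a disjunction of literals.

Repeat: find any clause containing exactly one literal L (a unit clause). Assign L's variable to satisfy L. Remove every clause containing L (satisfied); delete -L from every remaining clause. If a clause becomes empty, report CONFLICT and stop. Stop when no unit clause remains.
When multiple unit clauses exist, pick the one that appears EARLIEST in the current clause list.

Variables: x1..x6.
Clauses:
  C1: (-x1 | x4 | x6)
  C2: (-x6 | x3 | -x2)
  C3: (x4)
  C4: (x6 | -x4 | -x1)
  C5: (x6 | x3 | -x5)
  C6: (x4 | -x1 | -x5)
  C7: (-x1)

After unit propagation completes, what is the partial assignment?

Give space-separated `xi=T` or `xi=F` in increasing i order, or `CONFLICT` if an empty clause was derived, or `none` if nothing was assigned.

unit clause [4] forces x4=T; simplify:
  drop -4 from [6, -4, -1] -> [6, -1]
  satisfied 3 clause(s); 4 remain; assigned so far: [4]
unit clause [-1] forces x1=F; simplify:
  satisfied 2 clause(s); 2 remain; assigned so far: [1, 4]

Answer: x1=F x4=T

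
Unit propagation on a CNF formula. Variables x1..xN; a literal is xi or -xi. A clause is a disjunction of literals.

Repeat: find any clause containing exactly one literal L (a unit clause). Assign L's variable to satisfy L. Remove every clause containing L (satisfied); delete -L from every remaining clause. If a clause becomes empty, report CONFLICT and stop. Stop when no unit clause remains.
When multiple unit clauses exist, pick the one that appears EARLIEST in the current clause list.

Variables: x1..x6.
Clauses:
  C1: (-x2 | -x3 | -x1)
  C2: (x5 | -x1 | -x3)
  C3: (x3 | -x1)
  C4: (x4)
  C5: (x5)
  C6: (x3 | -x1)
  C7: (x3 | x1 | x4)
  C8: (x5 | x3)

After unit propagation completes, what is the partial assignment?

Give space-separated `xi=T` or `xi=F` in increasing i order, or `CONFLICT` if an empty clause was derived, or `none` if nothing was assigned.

unit clause [4] forces x4=T; simplify:
  satisfied 2 clause(s); 6 remain; assigned so far: [4]
unit clause [5] forces x5=T; simplify:
  satisfied 3 clause(s); 3 remain; assigned so far: [4, 5]

Answer: x4=T x5=T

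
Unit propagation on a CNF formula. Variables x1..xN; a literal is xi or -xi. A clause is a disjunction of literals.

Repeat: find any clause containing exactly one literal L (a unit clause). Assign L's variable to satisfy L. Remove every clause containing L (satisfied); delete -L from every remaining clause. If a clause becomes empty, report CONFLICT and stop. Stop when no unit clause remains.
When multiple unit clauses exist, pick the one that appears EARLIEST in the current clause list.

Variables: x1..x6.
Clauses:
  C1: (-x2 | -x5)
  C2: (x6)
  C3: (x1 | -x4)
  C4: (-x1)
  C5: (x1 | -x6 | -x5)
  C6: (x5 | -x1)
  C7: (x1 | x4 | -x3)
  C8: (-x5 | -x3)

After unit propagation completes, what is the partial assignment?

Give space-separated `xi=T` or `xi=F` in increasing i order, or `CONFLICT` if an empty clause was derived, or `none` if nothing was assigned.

unit clause [6] forces x6=T; simplify:
  drop -6 from [1, -6, -5] -> [1, -5]
  satisfied 1 clause(s); 7 remain; assigned so far: [6]
unit clause [-1] forces x1=F; simplify:
  drop 1 from [1, -4] -> [-4]
  drop 1 from [1, -5] -> [-5]
  drop 1 from [1, 4, -3] -> [4, -3]
  satisfied 2 clause(s); 5 remain; assigned so far: [1, 6]
unit clause [-4] forces x4=F; simplify:
  drop 4 from [4, -3] -> [-3]
  satisfied 1 clause(s); 4 remain; assigned so far: [1, 4, 6]
unit clause [-5] forces x5=F; simplify:
  satisfied 3 clause(s); 1 remain; assigned so far: [1, 4, 5, 6]
unit clause [-3] forces x3=F; simplify:
  satisfied 1 clause(s); 0 remain; assigned so far: [1, 3, 4, 5, 6]

Answer: x1=F x3=F x4=F x5=F x6=T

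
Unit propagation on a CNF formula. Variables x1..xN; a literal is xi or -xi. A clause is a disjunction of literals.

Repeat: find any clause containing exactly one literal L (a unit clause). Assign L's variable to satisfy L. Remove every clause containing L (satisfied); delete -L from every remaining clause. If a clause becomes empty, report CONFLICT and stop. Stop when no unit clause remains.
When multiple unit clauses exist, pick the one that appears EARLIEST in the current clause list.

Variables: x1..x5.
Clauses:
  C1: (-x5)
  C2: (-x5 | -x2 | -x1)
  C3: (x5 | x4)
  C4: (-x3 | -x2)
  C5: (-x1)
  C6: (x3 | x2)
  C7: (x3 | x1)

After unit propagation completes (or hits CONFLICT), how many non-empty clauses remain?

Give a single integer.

Answer: 0

Derivation:
unit clause [-5] forces x5=F; simplify:
  drop 5 from [5, 4] -> [4]
  satisfied 2 clause(s); 5 remain; assigned so far: [5]
unit clause [4] forces x4=T; simplify:
  satisfied 1 clause(s); 4 remain; assigned so far: [4, 5]
unit clause [-1] forces x1=F; simplify:
  drop 1 from [3, 1] -> [3]
  satisfied 1 clause(s); 3 remain; assigned so far: [1, 4, 5]
unit clause [3] forces x3=T; simplify:
  drop -3 from [-3, -2] -> [-2]
  satisfied 2 clause(s); 1 remain; assigned so far: [1, 3, 4, 5]
unit clause [-2] forces x2=F; simplify:
  satisfied 1 clause(s); 0 remain; assigned so far: [1, 2, 3, 4, 5]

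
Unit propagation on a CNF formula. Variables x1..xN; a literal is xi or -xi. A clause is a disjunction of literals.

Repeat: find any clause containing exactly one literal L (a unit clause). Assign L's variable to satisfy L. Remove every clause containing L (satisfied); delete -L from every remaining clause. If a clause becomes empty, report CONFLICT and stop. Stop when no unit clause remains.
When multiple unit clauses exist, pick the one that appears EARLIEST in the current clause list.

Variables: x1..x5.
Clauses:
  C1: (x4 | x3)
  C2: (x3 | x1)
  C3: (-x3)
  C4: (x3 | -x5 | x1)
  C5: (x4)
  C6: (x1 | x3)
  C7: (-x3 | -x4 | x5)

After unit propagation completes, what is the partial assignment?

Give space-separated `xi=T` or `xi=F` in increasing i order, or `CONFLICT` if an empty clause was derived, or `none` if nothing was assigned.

Answer: x1=T x3=F x4=T

Derivation:
unit clause [-3] forces x3=F; simplify:
  drop 3 from [4, 3] -> [4]
  drop 3 from [3, 1] -> [1]
  drop 3 from [3, -5, 1] -> [-5, 1]
  drop 3 from [1, 3] -> [1]
  satisfied 2 clause(s); 5 remain; assigned so far: [3]
unit clause [4] forces x4=T; simplify:
  satisfied 2 clause(s); 3 remain; assigned so far: [3, 4]
unit clause [1] forces x1=T; simplify:
  satisfied 3 clause(s); 0 remain; assigned so far: [1, 3, 4]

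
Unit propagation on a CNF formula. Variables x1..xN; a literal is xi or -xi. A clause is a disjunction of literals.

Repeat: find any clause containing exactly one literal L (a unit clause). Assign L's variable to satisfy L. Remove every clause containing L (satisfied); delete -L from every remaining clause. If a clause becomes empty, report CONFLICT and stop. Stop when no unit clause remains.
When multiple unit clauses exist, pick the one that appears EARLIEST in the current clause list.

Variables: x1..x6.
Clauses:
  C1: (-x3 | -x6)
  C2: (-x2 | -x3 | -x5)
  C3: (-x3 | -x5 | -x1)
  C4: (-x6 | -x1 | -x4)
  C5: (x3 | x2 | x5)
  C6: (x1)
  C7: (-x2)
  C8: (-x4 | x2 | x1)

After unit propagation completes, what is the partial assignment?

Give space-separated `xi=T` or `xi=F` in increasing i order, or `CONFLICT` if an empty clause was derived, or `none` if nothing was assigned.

Answer: x1=T x2=F

Derivation:
unit clause [1] forces x1=T; simplify:
  drop -1 from [-3, -5, -1] -> [-3, -5]
  drop -1 from [-6, -1, -4] -> [-6, -4]
  satisfied 2 clause(s); 6 remain; assigned so far: [1]
unit clause [-2] forces x2=F; simplify:
  drop 2 from [3, 2, 5] -> [3, 5]
  satisfied 2 clause(s); 4 remain; assigned so far: [1, 2]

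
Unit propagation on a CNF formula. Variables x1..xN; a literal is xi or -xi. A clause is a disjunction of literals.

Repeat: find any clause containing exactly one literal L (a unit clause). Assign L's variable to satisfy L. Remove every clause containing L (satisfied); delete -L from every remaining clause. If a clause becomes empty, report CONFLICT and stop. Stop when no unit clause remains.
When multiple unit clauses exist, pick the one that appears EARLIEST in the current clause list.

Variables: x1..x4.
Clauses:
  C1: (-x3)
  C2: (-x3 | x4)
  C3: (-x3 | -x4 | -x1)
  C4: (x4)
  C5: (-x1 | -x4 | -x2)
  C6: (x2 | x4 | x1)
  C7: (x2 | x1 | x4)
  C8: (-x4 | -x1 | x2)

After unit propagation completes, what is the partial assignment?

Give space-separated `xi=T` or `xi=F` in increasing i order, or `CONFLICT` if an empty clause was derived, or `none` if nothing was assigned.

unit clause [-3] forces x3=F; simplify:
  satisfied 3 clause(s); 5 remain; assigned so far: [3]
unit clause [4] forces x4=T; simplify:
  drop -4 from [-1, -4, -2] -> [-1, -2]
  drop -4 from [-4, -1, 2] -> [-1, 2]
  satisfied 3 clause(s); 2 remain; assigned so far: [3, 4]

Answer: x3=F x4=T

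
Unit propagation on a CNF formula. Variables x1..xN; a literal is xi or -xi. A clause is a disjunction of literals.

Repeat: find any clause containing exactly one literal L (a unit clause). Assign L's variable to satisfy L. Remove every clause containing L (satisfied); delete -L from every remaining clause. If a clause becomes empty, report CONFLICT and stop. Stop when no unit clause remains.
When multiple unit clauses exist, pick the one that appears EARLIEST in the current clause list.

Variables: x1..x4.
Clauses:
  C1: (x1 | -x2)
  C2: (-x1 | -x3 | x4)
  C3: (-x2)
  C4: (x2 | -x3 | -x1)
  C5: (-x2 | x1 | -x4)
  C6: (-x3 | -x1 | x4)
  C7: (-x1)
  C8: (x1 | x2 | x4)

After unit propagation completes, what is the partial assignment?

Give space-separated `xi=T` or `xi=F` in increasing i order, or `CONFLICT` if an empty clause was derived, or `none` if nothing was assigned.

unit clause [-2] forces x2=F; simplify:
  drop 2 from [2, -3, -1] -> [-3, -1]
  drop 2 from [1, 2, 4] -> [1, 4]
  satisfied 3 clause(s); 5 remain; assigned so far: [2]
unit clause [-1] forces x1=F; simplify:
  drop 1 from [1, 4] -> [4]
  satisfied 4 clause(s); 1 remain; assigned so far: [1, 2]
unit clause [4] forces x4=T; simplify:
  satisfied 1 clause(s); 0 remain; assigned so far: [1, 2, 4]

Answer: x1=F x2=F x4=T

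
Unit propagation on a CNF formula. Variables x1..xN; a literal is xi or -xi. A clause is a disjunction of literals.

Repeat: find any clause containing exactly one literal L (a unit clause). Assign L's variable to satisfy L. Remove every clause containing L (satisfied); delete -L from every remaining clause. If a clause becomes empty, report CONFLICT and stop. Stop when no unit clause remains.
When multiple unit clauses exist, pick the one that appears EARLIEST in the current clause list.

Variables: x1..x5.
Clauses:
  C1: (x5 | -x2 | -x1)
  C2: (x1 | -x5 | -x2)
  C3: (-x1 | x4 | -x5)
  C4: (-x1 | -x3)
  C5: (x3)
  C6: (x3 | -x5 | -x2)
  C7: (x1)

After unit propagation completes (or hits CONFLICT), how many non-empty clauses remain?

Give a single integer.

Answer: 1

Derivation:
unit clause [3] forces x3=T; simplify:
  drop -3 from [-1, -3] -> [-1]
  satisfied 2 clause(s); 5 remain; assigned so far: [3]
unit clause [-1] forces x1=F; simplify:
  drop 1 from [1, -5, -2] -> [-5, -2]
  drop 1 from [1] -> [] (empty!)
  satisfied 3 clause(s); 2 remain; assigned so far: [1, 3]
CONFLICT (empty clause)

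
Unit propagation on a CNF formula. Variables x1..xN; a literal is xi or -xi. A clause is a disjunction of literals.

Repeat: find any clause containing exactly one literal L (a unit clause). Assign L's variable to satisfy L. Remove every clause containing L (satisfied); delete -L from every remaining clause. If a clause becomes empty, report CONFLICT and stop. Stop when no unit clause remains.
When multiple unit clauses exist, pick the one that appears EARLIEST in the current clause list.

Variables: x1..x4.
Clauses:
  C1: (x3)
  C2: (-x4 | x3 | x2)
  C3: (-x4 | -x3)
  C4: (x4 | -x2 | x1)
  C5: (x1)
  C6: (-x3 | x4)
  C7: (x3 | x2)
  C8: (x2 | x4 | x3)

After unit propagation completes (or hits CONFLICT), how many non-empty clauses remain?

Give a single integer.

Answer: 2

Derivation:
unit clause [3] forces x3=T; simplify:
  drop -3 from [-4, -3] -> [-4]
  drop -3 from [-3, 4] -> [4]
  satisfied 4 clause(s); 4 remain; assigned so far: [3]
unit clause [-4] forces x4=F; simplify:
  drop 4 from [4, -2, 1] -> [-2, 1]
  drop 4 from [4] -> [] (empty!)
  satisfied 1 clause(s); 3 remain; assigned so far: [3, 4]
CONFLICT (empty clause)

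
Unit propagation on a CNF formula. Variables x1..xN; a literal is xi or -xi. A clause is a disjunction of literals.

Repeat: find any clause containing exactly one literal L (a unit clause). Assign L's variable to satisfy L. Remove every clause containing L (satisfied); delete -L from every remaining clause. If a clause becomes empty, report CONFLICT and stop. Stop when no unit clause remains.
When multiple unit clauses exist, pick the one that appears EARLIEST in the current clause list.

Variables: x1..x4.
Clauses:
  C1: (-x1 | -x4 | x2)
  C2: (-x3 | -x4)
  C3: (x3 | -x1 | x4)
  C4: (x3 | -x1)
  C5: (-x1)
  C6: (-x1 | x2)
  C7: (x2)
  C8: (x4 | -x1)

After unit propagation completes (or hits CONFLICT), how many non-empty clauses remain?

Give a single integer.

Answer: 1

Derivation:
unit clause [-1] forces x1=F; simplify:
  satisfied 6 clause(s); 2 remain; assigned so far: [1]
unit clause [2] forces x2=T; simplify:
  satisfied 1 clause(s); 1 remain; assigned so far: [1, 2]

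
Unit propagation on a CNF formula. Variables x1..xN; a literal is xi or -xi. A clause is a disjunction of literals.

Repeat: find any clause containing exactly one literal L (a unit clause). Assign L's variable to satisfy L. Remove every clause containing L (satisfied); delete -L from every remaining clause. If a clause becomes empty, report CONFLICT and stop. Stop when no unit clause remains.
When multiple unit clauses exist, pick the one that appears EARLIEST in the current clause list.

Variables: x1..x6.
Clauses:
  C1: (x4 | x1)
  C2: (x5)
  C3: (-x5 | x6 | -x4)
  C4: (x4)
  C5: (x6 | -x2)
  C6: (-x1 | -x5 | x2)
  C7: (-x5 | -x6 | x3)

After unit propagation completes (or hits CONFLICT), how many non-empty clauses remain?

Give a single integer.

unit clause [5] forces x5=T; simplify:
  drop -5 from [-5, 6, -4] -> [6, -4]
  drop -5 from [-1, -5, 2] -> [-1, 2]
  drop -5 from [-5, -6, 3] -> [-6, 3]
  satisfied 1 clause(s); 6 remain; assigned so far: [5]
unit clause [4] forces x4=T; simplify:
  drop -4 from [6, -4] -> [6]
  satisfied 2 clause(s); 4 remain; assigned so far: [4, 5]
unit clause [6] forces x6=T; simplify:
  drop -6 from [-6, 3] -> [3]
  satisfied 2 clause(s); 2 remain; assigned so far: [4, 5, 6]
unit clause [3] forces x3=T; simplify:
  satisfied 1 clause(s); 1 remain; assigned so far: [3, 4, 5, 6]

Answer: 1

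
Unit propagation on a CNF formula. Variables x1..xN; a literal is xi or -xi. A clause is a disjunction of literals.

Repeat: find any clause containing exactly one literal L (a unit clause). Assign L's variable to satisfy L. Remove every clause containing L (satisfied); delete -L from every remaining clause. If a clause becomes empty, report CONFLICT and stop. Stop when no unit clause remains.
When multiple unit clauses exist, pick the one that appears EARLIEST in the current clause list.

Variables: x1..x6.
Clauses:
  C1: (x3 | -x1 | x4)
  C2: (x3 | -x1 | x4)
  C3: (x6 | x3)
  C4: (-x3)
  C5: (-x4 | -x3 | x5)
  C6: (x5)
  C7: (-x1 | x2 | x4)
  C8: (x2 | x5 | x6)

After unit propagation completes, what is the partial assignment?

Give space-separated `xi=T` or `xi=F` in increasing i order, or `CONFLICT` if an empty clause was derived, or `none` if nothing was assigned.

Answer: x3=F x5=T x6=T

Derivation:
unit clause [-3] forces x3=F; simplify:
  drop 3 from [3, -1, 4] -> [-1, 4]
  drop 3 from [3, -1, 4] -> [-1, 4]
  drop 3 from [6, 3] -> [6]
  satisfied 2 clause(s); 6 remain; assigned so far: [3]
unit clause [6] forces x6=T; simplify:
  satisfied 2 clause(s); 4 remain; assigned so far: [3, 6]
unit clause [5] forces x5=T; simplify:
  satisfied 1 clause(s); 3 remain; assigned so far: [3, 5, 6]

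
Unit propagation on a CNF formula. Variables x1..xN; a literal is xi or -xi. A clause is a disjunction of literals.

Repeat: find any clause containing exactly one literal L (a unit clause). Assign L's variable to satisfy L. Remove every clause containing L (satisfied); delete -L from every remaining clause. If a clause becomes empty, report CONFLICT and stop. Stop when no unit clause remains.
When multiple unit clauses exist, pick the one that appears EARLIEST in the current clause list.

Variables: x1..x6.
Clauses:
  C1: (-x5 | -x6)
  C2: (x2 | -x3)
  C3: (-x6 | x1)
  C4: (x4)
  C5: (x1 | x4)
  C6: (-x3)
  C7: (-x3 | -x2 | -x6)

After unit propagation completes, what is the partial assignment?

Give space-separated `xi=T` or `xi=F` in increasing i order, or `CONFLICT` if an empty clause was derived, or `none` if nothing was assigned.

Answer: x3=F x4=T

Derivation:
unit clause [4] forces x4=T; simplify:
  satisfied 2 clause(s); 5 remain; assigned so far: [4]
unit clause [-3] forces x3=F; simplify:
  satisfied 3 clause(s); 2 remain; assigned so far: [3, 4]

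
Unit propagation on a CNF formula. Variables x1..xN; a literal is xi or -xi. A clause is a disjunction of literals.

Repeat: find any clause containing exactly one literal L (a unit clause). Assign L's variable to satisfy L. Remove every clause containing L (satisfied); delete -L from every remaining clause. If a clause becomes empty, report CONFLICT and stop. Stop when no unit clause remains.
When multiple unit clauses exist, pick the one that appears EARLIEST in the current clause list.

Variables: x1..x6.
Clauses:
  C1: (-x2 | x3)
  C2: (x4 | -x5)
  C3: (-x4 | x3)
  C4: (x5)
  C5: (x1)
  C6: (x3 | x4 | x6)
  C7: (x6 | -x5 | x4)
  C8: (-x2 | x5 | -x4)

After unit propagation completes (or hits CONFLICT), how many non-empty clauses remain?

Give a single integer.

unit clause [5] forces x5=T; simplify:
  drop -5 from [4, -5] -> [4]
  drop -5 from [6, -5, 4] -> [6, 4]
  satisfied 2 clause(s); 6 remain; assigned so far: [5]
unit clause [4] forces x4=T; simplify:
  drop -4 from [-4, 3] -> [3]
  satisfied 3 clause(s); 3 remain; assigned so far: [4, 5]
unit clause [3] forces x3=T; simplify:
  satisfied 2 clause(s); 1 remain; assigned so far: [3, 4, 5]
unit clause [1] forces x1=T; simplify:
  satisfied 1 clause(s); 0 remain; assigned so far: [1, 3, 4, 5]

Answer: 0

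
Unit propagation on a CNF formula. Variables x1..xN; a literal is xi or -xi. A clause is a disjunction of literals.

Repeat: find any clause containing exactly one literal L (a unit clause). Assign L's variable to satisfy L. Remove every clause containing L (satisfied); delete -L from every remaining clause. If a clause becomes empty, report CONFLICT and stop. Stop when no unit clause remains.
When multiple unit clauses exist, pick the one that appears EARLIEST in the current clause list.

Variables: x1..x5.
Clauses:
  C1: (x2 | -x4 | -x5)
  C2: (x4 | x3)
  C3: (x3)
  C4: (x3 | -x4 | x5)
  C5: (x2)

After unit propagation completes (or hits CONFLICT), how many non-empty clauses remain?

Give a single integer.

Answer: 0

Derivation:
unit clause [3] forces x3=T; simplify:
  satisfied 3 clause(s); 2 remain; assigned so far: [3]
unit clause [2] forces x2=T; simplify:
  satisfied 2 clause(s); 0 remain; assigned so far: [2, 3]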